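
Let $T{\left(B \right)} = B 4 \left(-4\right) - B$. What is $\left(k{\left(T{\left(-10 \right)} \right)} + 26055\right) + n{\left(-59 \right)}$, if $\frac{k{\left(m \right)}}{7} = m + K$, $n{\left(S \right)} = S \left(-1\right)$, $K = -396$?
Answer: $24532$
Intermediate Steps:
$T{\left(B \right)} = - 17 B$ ($T{\left(B \right)} = 4 B \left(-4\right) - B = - 16 B - B = - 17 B$)
$n{\left(S \right)} = - S$
$k{\left(m \right)} = -2772 + 7 m$ ($k{\left(m \right)} = 7 \left(m - 396\right) = 7 \left(-396 + m\right) = -2772 + 7 m$)
$\left(k{\left(T{\left(-10 \right)} \right)} + 26055\right) + n{\left(-59 \right)} = \left(\left(-2772 + 7 \left(\left(-17\right) \left(-10\right)\right)\right) + 26055\right) - -59 = \left(\left(-2772 + 7 \cdot 170\right) + 26055\right) + 59 = \left(\left(-2772 + 1190\right) + 26055\right) + 59 = \left(-1582 + 26055\right) + 59 = 24473 + 59 = 24532$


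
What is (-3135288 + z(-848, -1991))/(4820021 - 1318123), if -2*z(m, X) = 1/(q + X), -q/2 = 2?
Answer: -12509799119/13972573020 ≈ -0.89531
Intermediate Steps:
q = -4 (q = -2*2 = -4)
z(m, X) = -1/(2*(-4 + X))
(-3135288 + z(-848, -1991))/(4820021 - 1318123) = (-3135288 - 1/(-8 + 2*(-1991)))/(4820021 - 1318123) = (-3135288 - 1/(-8 - 3982))/3501898 = (-3135288 - 1/(-3990))*(1/3501898) = (-3135288 - 1*(-1/3990))*(1/3501898) = (-3135288 + 1/3990)*(1/3501898) = -12509799119/3990*1/3501898 = -12509799119/13972573020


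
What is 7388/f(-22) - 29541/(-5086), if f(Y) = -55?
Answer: -35950613/279730 ≈ -128.52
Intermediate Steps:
7388/f(-22) - 29541/(-5086) = 7388/(-55) - 29541/(-5086) = 7388*(-1/55) - 29541*(-1/5086) = -7388/55 + 29541/5086 = -35950613/279730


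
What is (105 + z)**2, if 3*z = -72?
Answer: 6561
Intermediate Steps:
z = -24 (z = (1/3)*(-72) = -24)
(105 + z)**2 = (105 - 24)**2 = 81**2 = 6561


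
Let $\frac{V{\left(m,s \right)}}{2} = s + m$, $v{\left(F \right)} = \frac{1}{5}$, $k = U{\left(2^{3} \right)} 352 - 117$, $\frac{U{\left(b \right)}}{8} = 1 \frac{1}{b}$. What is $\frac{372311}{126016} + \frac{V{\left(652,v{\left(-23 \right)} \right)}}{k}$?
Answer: $\frac{1259341777}{148068800} \approx 8.5051$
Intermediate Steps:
$U{\left(b \right)} = \frac{8}{b}$ ($U{\left(b \right)} = 8 \cdot 1 \frac{1}{b} = \frac{8}{b}$)
$k = 235$ ($k = \frac{8}{2^{3}} \cdot 352 - 117 = \frac{8}{8} \cdot 352 - 117 = 8 \cdot \frac{1}{8} \cdot 352 - 117 = 1 \cdot 352 - 117 = 352 - 117 = 235$)
$v{\left(F \right)} = \frac{1}{5}$
$V{\left(m,s \right)} = 2 m + 2 s$ ($V{\left(m,s \right)} = 2 \left(s + m\right) = 2 \left(m + s\right) = 2 m + 2 s$)
$\frac{372311}{126016} + \frac{V{\left(652,v{\left(-23 \right)} \right)}}{k} = \frac{372311}{126016} + \frac{2 \cdot 652 + 2 \cdot \frac{1}{5}}{235} = 372311 \cdot \frac{1}{126016} + \left(1304 + \frac{2}{5}\right) \frac{1}{235} = \frac{372311}{126016} + \frac{6522}{5} \cdot \frac{1}{235} = \frac{372311}{126016} + \frac{6522}{1175} = \frac{1259341777}{148068800}$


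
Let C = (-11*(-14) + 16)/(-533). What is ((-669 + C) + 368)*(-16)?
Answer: 2569648/533 ≈ 4821.1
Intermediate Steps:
C = -170/533 (C = (154 + 16)*(-1/533) = 170*(-1/533) = -170/533 ≈ -0.31895)
((-669 + C) + 368)*(-16) = ((-669 - 170/533) + 368)*(-16) = (-356747/533 + 368)*(-16) = -160603/533*(-16) = 2569648/533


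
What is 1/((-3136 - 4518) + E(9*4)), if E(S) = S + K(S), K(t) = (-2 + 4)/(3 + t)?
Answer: -39/297100 ≈ -0.00013127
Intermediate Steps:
K(t) = 2/(3 + t)
E(S) = S + 2/(3 + S)
1/((-3136 - 4518) + E(9*4)) = 1/((-3136 - 4518) + (2 + (9*4)*(3 + 9*4))/(3 + 9*4)) = 1/(-7654 + (2 + 36*(3 + 36))/(3 + 36)) = 1/(-7654 + (2 + 36*39)/39) = 1/(-7654 + (2 + 1404)/39) = 1/(-7654 + (1/39)*1406) = 1/(-7654 + 1406/39) = 1/(-297100/39) = -39/297100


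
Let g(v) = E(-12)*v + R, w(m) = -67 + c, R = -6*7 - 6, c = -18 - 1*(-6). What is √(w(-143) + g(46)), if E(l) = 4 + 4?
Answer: √241 ≈ 15.524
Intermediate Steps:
E(l) = 8
c = -12 (c = -18 + 6 = -12)
R = -48 (R = -42 - 6 = -48)
w(m) = -79 (w(m) = -67 - 12 = -79)
g(v) = -48 + 8*v (g(v) = 8*v - 48 = -48 + 8*v)
√(w(-143) + g(46)) = √(-79 + (-48 + 8*46)) = √(-79 + (-48 + 368)) = √(-79 + 320) = √241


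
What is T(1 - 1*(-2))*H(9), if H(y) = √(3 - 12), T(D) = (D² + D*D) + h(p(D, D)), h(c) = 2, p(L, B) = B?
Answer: 60*I ≈ 60.0*I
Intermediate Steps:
T(D) = 2 + 2*D² (T(D) = (D² + D*D) + 2 = (D² + D²) + 2 = 2*D² + 2 = 2 + 2*D²)
H(y) = 3*I (H(y) = √(-9) = 3*I)
T(1 - 1*(-2))*H(9) = (2 + 2*(1 - 1*(-2))²)*(3*I) = (2 + 2*(1 + 2)²)*(3*I) = (2 + 2*3²)*(3*I) = (2 + 2*9)*(3*I) = (2 + 18)*(3*I) = 20*(3*I) = 60*I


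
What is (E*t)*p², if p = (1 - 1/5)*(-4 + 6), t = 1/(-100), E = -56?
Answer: 896/625 ≈ 1.4336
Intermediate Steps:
t = -1/100 ≈ -0.010000
p = 8/5 (p = (1 - 1*⅕)*2 = (1 - ⅕)*2 = (⅘)*2 = 8/5 ≈ 1.6000)
(E*t)*p² = (-56*(-1/100))*(8/5)² = (14/25)*(64/25) = 896/625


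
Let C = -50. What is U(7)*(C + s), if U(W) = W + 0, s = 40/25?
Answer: -1694/5 ≈ -338.80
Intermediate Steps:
s = 8/5 (s = 40*(1/25) = 8/5 ≈ 1.6000)
U(W) = W
U(7)*(C + s) = 7*(-50 + 8/5) = 7*(-242/5) = -1694/5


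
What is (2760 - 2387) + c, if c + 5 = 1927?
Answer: 2295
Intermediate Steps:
c = 1922 (c = -5 + 1927 = 1922)
(2760 - 2387) + c = (2760 - 2387) + 1922 = 373 + 1922 = 2295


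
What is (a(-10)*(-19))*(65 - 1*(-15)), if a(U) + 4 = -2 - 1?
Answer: 10640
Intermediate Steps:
a(U) = -7 (a(U) = -4 + (-2 - 1) = -4 - 3 = -7)
(a(-10)*(-19))*(65 - 1*(-15)) = (-7*(-19))*(65 - 1*(-15)) = 133*(65 + 15) = 133*80 = 10640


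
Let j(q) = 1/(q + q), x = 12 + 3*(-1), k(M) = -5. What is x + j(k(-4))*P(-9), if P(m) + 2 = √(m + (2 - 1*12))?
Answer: 46/5 - I*√19/10 ≈ 9.2 - 0.43589*I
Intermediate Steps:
P(m) = -2 + √(-10 + m) (P(m) = -2 + √(m + (2 - 1*12)) = -2 + √(m + (2 - 12)) = -2 + √(m - 10) = -2 + √(-10 + m))
x = 9 (x = 12 - 3 = 9)
j(q) = 1/(2*q)
x + j(k(-4))*P(-9) = 9 + ((½)/(-5))*(-2 + √(-10 - 9)) = 9 + ((½)*(-⅕))*(-2 + √(-19)) = 9 - (-2 + I*√19)/10 = 9 + (⅕ - I*√19/10) = 46/5 - I*√19/10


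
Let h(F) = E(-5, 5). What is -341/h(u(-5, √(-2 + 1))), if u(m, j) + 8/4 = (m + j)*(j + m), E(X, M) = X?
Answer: 341/5 ≈ 68.200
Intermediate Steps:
u(m, j) = -2 + (j + m)² (u(m, j) = -2 + (m + j)*(j + m) = -2 + (j + m)*(j + m) = -2 + (j + m)²)
h(F) = -5
-341/h(u(-5, √(-2 + 1))) = -341/(-5) = -341*(-⅕) = 341/5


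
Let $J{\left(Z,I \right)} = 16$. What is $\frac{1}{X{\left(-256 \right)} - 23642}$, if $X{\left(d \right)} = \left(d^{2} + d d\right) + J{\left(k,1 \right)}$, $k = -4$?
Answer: $\frac{1}{107446} \approx 9.307 \cdot 10^{-6}$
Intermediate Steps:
$X{\left(d \right)} = 16 + 2 d^{2}$ ($X{\left(d \right)} = \left(d^{2} + d d\right) + 16 = \left(d^{2} + d^{2}\right) + 16 = 2 d^{2} + 16 = 16 + 2 d^{2}$)
$\frac{1}{X{\left(-256 \right)} - 23642} = \frac{1}{\left(16 + 2 \left(-256\right)^{2}\right) - 23642} = \frac{1}{\left(16 + 2 \cdot 65536\right) - 23642} = \frac{1}{\left(16 + 131072\right) - 23642} = \frac{1}{131088 - 23642} = \frac{1}{107446}$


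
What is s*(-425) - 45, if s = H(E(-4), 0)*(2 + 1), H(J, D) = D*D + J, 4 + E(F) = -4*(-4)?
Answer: -15345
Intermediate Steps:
E(F) = 12 (E(F) = -4 - 4*(-4) = -4 + 16 = 12)
H(J, D) = J + D² (H(J, D) = D² + J = J + D²)
s = 36 (s = (12 + 0²)*(2 + 1) = (12 + 0)*3 = 12*3 = 36)
s*(-425) - 45 = 36*(-425) - 45 = -15300 - 45 = -15345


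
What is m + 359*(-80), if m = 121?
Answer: -28599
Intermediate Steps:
m + 359*(-80) = 121 + 359*(-80) = 121 - 28720 = -28599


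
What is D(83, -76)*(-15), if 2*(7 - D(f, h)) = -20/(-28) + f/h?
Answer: -114735/1064 ≈ -107.83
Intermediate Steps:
D(f, h) = 93/14 - f/(2*h) (D(f, h) = 7 - (-20/(-28) + f/h)/2 = 7 - (-20*(-1/28) + f/h)/2 = 7 - (5/7 + f/h)/2 = 7 + (-5/14 - f/(2*h)) = 93/14 - f/(2*h))
D(83, -76)*(-15) = (93/14 - 1/2*83/(-76))*(-15) = (93/14 - 1/2*83*(-1/76))*(-15) = (93/14 + 83/152)*(-15) = (7649/1064)*(-15) = -114735/1064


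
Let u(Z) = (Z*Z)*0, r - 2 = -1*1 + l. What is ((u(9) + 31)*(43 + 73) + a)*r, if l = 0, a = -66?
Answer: 3530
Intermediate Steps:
r = 1 (r = 2 + (-1*1 + 0) = 2 + (-1 + 0) = 2 - 1 = 1)
u(Z) = 0 (u(Z) = Z²*0 = 0)
((u(9) + 31)*(43 + 73) + a)*r = ((0 + 31)*(43 + 73) - 66)*1 = (31*116 - 66)*1 = (3596 - 66)*1 = 3530*1 = 3530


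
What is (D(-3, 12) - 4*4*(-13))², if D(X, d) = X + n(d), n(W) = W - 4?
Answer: 45369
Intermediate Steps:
n(W) = -4 + W
D(X, d) = -4 + X + d (D(X, d) = X + (-4 + d) = -4 + X + d)
(D(-3, 12) - 4*4*(-13))² = ((-4 - 3 + 12) - 4*4*(-13))² = (5 - 16*(-13))² = (5 + 208)² = 213² = 45369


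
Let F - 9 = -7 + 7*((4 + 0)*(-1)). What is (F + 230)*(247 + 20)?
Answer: 54468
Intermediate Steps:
F = -26 (F = 9 + (-7 + 7*((4 + 0)*(-1))) = 9 + (-7 + 7*(4*(-1))) = 9 + (-7 + 7*(-4)) = 9 + (-7 - 28) = 9 - 35 = -26)
(F + 230)*(247 + 20) = (-26 + 230)*(247 + 20) = 204*267 = 54468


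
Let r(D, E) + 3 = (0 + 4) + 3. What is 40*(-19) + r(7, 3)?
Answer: -756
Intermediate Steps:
r(D, E) = 4 (r(D, E) = -3 + ((0 + 4) + 3) = -3 + (4 + 3) = -3 + 7 = 4)
40*(-19) + r(7, 3) = 40*(-19) + 4 = -760 + 4 = -756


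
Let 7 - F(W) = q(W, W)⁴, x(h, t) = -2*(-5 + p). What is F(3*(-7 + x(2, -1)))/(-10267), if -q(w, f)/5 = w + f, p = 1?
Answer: 809993/10267 ≈ 78.893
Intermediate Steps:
x(h, t) = 8 (x(h, t) = -2*(-5 + 1) = -2*(-4) = 8)
q(w, f) = -5*f - 5*w (q(w, f) = -5*(w + f) = -5*(f + w) = -5*f - 5*w)
F(W) = 7 - 10000*W⁴ (F(W) = 7 - (-5*W - 5*W)⁴ = 7 - (-10*W)⁴ = 7 - 10000*W⁴)
F(3*(-7 + x(2, -1)))/(-10267) = (7 - 10000*81*(-7 + 8)⁴)/(-10267) = (7 - 10000*(3*1)⁴)*(-1/10267) = (7 - 10000*3⁴)*(-1/10267) = (7 - 10000*81)*(-1/10267) = (7 - 810000)*(-1/10267) = -809993*(-1/10267) = 809993/10267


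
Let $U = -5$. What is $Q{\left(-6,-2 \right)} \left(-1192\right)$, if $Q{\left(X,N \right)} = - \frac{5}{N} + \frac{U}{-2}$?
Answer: $-5960$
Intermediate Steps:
$Q{\left(X,N \right)} = \frac{5}{2} - \frac{5}{N}$ ($Q{\left(X,N \right)} = - \frac{5}{N} - \frac{5}{-2} = - \frac{5}{N} - - \frac{5}{2} = - \frac{5}{N} + \frac{5}{2} = \frac{5}{2} - \frac{5}{N}$)
$Q{\left(-6,-2 \right)} \left(-1192\right) = \left(\frac{5}{2} - \frac{5}{-2}\right) \left(-1192\right) = \left(\frac{5}{2} - - \frac{5}{2}\right) \left(-1192\right) = \left(\frac{5}{2} + \frac{5}{2}\right) \left(-1192\right) = 5 \left(-1192\right) = -5960$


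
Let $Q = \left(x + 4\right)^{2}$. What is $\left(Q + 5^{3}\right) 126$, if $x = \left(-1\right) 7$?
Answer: $16884$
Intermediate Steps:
$x = -7$
$Q = 9$ ($Q = \left(-7 + 4\right)^{2} = \left(-3\right)^{2} = 9$)
$\left(Q + 5^{3}\right) 126 = \left(9 + 5^{3}\right) 126 = \left(9 + 125\right) 126 = 134 \cdot 126 = 16884$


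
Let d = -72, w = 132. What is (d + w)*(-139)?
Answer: -8340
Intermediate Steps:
(d + w)*(-139) = (-72 + 132)*(-139) = 60*(-139) = -8340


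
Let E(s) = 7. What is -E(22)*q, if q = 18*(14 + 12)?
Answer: -3276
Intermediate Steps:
q = 468 (q = 18*26 = 468)
-E(22)*q = -7*468 = -1*3276 = -3276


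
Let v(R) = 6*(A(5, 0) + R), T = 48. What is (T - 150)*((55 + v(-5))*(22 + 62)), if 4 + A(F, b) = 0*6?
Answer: -8568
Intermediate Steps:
A(F, b) = -4 (A(F, b) = -4 + 0*6 = -4 + 0 = -4)
v(R) = -24 + 6*R (v(R) = 6*(-4 + R) = -24 + 6*R)
(T - 150)*((55 + v(-5))*(22 + 62)) = (48 - 150)*((55 + (-24 + 6*(-5)))*(22 + 62)) = -102*(55 + (-24 - 30))*84 = -102*(55 - 54)*84 = -102*84 = -8568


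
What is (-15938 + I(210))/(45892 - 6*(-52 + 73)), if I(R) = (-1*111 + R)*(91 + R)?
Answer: 13861/45766 ≈ 0.30287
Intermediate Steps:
I(R) = (-111 + R)*(91 + R)
(-15938 + I(210))/(45892 - 6*(-52 + 73)) = (-15938 + (-10101 + 210² - 20*210))/(45892 - 6*(-52 + 73)) = (-15938 + (-10101 + 44100 - 4200))/(45892 - 6*21) = (-15938 + 29799)/(45892 - 126) = 13861/45766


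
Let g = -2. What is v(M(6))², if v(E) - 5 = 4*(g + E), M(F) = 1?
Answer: 1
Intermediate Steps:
v(E) = -3 + 4*E (v(E) = 5 + 4*(-2 + E) = 5 + (-8 + 4*E) = -3 + 4*E)
v(M(6))² = (-3 + 4*1)² = (-3 + 4)² = 1² = 1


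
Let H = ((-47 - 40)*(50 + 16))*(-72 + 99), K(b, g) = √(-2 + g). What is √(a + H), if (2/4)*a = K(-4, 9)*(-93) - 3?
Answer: √(-155040 - 186*√7) ≈ 394.38*I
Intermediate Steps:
H = -155034 (H = -87*66*27 = -5742*27 = -155034)
a = -6 - 186*√7 (a = 2*(√(-2 + 9)*(-93) - 3) = 2*(√7*(-93) - 3) = 2*(-93*√7 - 3) = 2*(-3 - 93*√7) = -6 - 186*√7 ≈ -498.11)
√(a + H) = √((-6 - 186*√7) - 155034) = √(-155040 - 186*√7)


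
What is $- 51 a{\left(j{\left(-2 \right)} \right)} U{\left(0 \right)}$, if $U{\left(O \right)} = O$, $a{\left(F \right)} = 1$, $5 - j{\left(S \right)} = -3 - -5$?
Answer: $0$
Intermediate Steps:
$j{\left(S \right)} = 3$ ($j{\left(S \right)} = 5 - \left(-3 - -5\right) = 5 - \left(-3 + 5\right) = 5 - 2 = 3$)
$- 51 a{\left(j{\left(-2 \right)} \right)} U{\left(0 \right)} = \left(-51\right) 1 \cdot 0 = \left(-51\right) 0 = 0$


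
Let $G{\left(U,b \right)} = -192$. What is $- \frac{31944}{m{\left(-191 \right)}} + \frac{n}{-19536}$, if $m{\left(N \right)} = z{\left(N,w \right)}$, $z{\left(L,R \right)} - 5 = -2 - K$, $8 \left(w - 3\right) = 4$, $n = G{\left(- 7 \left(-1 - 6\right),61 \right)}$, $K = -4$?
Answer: $- \frac{13001180}{2849} \approx -4563.4$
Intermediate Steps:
$n = -192$
$w = \frac{7}{2}$ ($w = 3 + \frac{1}{8} \cdot 4 = 3 + \frac{1}{2} = \frac{7}{2} \approx 3.5$)
$z{\left(L,R \right)} = 7$ ($z{\left(L,R \right)} = 5 - -2 = 5 + \left(-2 + 4\right) = 5 + 2 = 7$)
$m{\left(N \right)} = 7$
$- \frac{31944}{m{\left(-191 \right)}} + \frac{n}{-19536} = - \frac{31944}{7} - \frac{192}{-19536} = \left(-31944\right) \frac{1}{7} - - \frac{4}{407} = - \frac{31944}{7} + \frac{4}{407} = - \frac{13001180}{2849}$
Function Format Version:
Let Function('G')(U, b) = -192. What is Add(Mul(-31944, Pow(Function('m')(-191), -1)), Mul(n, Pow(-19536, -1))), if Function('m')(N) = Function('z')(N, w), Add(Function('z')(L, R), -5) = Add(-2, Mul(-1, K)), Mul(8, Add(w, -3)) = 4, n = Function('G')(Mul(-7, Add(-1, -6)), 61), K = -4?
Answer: Rational(-13001180, 2849) ≈ -4563.4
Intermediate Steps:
n = -192
w = Rational(7, 2) (w = Add(3, Mul(Rational(1, 8), 4)) = Add(3, Rational(1, 2)) = Rational(7, 2) ≈ 3.5000)
Function('z')(L, R) = 7 (Function('z')(L, R) = Add(5, Add(-2, Mul(-1, -4))) = Add(5, Add(-2, 4)) = Add(5, 2) = 7)
Function('m')(N) = 7
Add(Mul(-31944, Pow(Function('m')(-191), -1)), Mul(n, Pow(-19536, -1))) = Add(Mul(-31944, Pow(7, -1)), Mul(-192, Pow(-19536, -1))) = Add(Mul(-31944, Rational(1, 7)), Mul(-192, Rational(-1, 19536))) = Add(Rational(-31944, 7), Rational(4, 407)) = Rational(-13001180, 2849)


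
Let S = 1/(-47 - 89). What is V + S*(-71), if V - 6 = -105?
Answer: -13393/136 ≈ -98.478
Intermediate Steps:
V = -99 (V = 6 - 105 = -99)
S = -1/136 (S = 1/(-136) = -1/136 ≈ -0.0073529)
V + S*(-71) = -99 - 1/136*(-71) = -99 + 71/136 = -13393/136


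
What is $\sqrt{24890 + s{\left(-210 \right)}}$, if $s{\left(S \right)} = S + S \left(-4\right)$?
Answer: $4 \sqrt{1595} \approx 159.75$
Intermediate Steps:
$s{\left(S \right)} = - 3 S$ ($s{\left(S \right)} = S - 4 S = - 3 S$)
$\sqrt{24890 + s{\left(-210 \right)}} = \sqrt{24890 - -630} = \sqrt{24890 + 630} = \sqrt{25520} = 4 \sqrt{1595}$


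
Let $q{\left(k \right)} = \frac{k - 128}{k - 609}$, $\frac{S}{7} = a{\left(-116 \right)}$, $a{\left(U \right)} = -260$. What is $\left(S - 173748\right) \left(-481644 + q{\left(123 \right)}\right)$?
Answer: $\frac{20548389092536}{243} \approx 8.4561 \cdot 10^{10}$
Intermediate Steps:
$S = -1820$ ($S = 7 \left(-260\right) = -1820$)
$q{\left(k \right)} = \frac{-128 + k}{-609 + k}$
$\left(S - 173748\right) \left(-481644 + q{\left(123 \right)}\right) = \left(-1820 - 173748\right) \left(-481644 + \frac{-128 + 123}{-609 + 123}\right) = - 175568 \left(-481644 + \frac{1}{-486} \left(-5\right)\right) = - 175568 \left(-481644 - - \frac{5}{486}\right) = - 175568 \left(-481644 + \frac{5}{486}\right) = \left(-175568\right) \left(- \frac{234078979}{486}\right) = \frac{20548389092536}{243}$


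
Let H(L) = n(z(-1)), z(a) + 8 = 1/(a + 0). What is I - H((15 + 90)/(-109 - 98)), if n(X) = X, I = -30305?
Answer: -30296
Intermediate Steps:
z(a) = -8 + 1/a (z(a) = -8 + 1/(a + 0) = -8 + 1/a)
H(L) = -9 (H(L) = -8 + 1/(-1) = -8 - 1 = -9)
I - H((15 + 90)/(-109 - 98)) = -30305 - 1*(-9) = -30305 + 9 = -30296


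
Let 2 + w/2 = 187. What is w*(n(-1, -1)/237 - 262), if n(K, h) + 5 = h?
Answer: -7659000/79 ≈ -96949.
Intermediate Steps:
n(K, h) = -5 + h
w = 370 (w = -4 + 2*187 = -4 + 374 = 370)
w*(n(-1, -1)/237 - 262) = 370*((-5 - 1)/237 - 262) = 370*(-6*1/237 - 262) = 370*(-2/79 - 262) = 370*(-20700/79) = -7659000/79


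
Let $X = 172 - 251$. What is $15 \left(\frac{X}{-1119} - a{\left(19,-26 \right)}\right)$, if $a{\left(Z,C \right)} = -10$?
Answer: $\frac{56345}{373} \approx 151.06$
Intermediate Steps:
$X = -79$ ($X = 172 - 251 = -79$)
$15 \left(\frac{X}{-1119} - a{\left(19,-26 \right)}\right) = 15 \left(- \frac{79}{-1119} - -10\right) = 15 \left(\left(-79\right) \left(- \frac{1}{1119}\right) + 10\right) = 15 \left(\frac{79}{1119} + 10\right) = 15 \cdot \frac{11269}{1119} = \frac{56345}{373}$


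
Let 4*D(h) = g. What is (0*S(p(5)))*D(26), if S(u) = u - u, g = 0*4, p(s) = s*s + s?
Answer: 0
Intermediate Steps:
p(s) = s + s**2 (p(s) = s**2 + s = s + s**2)
g = 0
S(u) = 0
D(h) = 0 (D(h) = (1/4)*0 = 0)
(0*S(p(5)))*D(26) = (0*0)*0 = 0*0 = 0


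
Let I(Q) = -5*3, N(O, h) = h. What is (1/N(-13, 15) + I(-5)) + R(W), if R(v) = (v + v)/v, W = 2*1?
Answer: -194/15 ≈ -12.933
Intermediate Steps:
W = 2
R(v) = 2 (R(v) = (2*v)/v = 2)
I(Q) = -15
(1/N(-13, 15) + I(-5)) + R(W) = (1/15 - 15) + 2 = -224/15 + 2 = -194/15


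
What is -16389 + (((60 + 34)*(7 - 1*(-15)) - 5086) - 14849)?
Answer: -34256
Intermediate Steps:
-16389 + (((60 + 34)*(7 - 1*(-15)) - 5086) - 14849) = -16389 + ((94*(7 + 15) - 5086) - 14849) = -16389 + ((94*22 - 5086) - 14849) = -16389 + ((2068 - 5086) - 14849) = -16389 + (-3018 - 14849) = -16389 - 17867 = -34256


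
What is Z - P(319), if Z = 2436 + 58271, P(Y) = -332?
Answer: 61039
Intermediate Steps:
Z = 60707
Z - P(319) = 60707 - 1*(-332) = 60707 + 332 = 61039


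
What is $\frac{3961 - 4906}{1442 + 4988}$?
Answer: $- \frac{189}{1286} \approx -0.14697$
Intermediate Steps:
$\frac{3961 - 4906}{1442 + 4988} = - \frac{945}{6430} = \left(-945\right) \frac{1}{6430} = - \frac{189}{1286}$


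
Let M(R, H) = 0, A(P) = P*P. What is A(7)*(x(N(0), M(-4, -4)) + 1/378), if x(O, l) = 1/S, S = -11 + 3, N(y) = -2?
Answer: -1295/216 ≈ -5.9954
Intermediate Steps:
A(P) = P²
S = -8
x(O, l) = -⅛ (x(O, l) = 1/(-8) = -⅛)
A(7)*(x(N(0), M(-4, -4)) + 1/378) = 7²*(-⅛ + 1/378) = 49*(-⅛ + 1/378) = 49*(-185/1512) = -1295/216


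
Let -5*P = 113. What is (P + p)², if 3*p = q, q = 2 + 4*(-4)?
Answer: 167281/225 ≈ 743.47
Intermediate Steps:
P = -113/5 (P = -⅕*113 = -113/5 ≈ -22.600)
q = -14 (q = 2 - 16 = -14)
p = -14/3 (p = (⅓)*(-14) = -14/3 ≈ -4.6667)
(P + p)² = (-113/5 - 14/3)² = (-409/15)² = 167281/225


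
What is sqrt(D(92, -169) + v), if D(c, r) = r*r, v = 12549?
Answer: sqrt(41110) ≈ 202.76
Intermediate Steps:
D(c, r) = r**2
sqrt(D(92, -169) + v) = sqrt((-169)**2 + 12549) = sqrt(28561 + 12549) = sqrt(41110)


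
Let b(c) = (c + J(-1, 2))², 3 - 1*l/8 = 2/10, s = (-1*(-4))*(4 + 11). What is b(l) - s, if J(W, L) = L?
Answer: 13384/25 ≈ 535.36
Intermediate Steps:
s = 60 (s = 4*15 = 60)
l = 112/5 (l = 24 - 16/10 = 24 - 8*⅕ = 24 - 8/5 = 112/5 ≈ 22.400)
b(c) = (2 + c)² (b(c) = (c + 2)² = (2 + c)²)
b(l) - s = (2 + 112/5)² - 1*60 = (122/5)² - 60 = 14884/25 - 60 = 13384/25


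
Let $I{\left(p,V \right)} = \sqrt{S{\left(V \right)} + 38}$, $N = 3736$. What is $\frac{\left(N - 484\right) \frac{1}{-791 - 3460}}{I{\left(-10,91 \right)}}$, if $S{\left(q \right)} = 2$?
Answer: $- \frac{271 \sqrt{10}}{7085} \approx -0.12096$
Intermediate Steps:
$I{\left(p,V \right)} = 2 \sqrt{10}$ ($I{\left(p,V \right)} = \sqrt{2 + 38} = \sqrt{40} = 2 \sqrt{10}$)
$\frac{\left(N - 484\right) \frac{1}{-791 - 3460}}{I{\left(-10,91 \right)}} = \frac{\left(3736 - 484\right) \frac{1}{-791 - 3460}}{2 \sqrt{10}} = \frac{3252}{-791 - 3460} \frac{\sqrt{10}}{20} = \frac{3252}{-4251} \frac{\sqrt{10}}{20} = 3252 \left(- \frac{1}{4251}\right) \frac{\sqrt{10}}{20} = - \frac{1084 \frac{\sqrt{10}}{20}}{1417} = - \frac{271 \sqrt{10}}{7085}$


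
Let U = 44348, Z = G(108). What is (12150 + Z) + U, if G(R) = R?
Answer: 56606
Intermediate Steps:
Z = 108
(12150 + Z) + U = (12150 + 108) + 44348 = 12258 + 44348 = 56606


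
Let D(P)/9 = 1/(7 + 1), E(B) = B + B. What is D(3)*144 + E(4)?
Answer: 170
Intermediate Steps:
E(B) = 2*B
D(P) = 9/8 (D(P) = 9/(7 + 1) = 9/8)
D(3)*144 + E(4) = (9/8)*144 + 2*4 = 162 + 8 = 170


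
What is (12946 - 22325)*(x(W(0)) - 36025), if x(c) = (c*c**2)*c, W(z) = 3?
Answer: 337118776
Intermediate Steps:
x(c) = c**4 (x(c) = c**3*c = c**4)
(12946 - 22325)*(x(W(0)) - 36025) = (12946 - 22325)*(3**4 - 36025) = -9379*(81 - 36025) = -9379*(-35944) = 337118776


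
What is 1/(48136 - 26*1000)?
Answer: 1/22136 ≈ 4.5175e-5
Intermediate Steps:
1/(48136 - 26*1000) = 1/(48136 - 26000) = 1/22136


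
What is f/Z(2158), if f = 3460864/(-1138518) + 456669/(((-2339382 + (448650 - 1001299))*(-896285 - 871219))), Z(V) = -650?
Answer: 2948469362701457099/630471350897365816800 ≈ 0.0046766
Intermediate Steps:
f = -2948469362701457099/969955924457485872 (f = 3460864*(-1/1138518) + 456669/(((-2339382 - 552649)*(-1767504))) = -1730432/569259 + 456669/((-2892031*(-1767504))) = -1730432/569259 + 456669/5111676360624 = -1730432/569259 + 456669*(1/5111676360624) = -1730432/569259 + 152223/1703892120208 = -2948469362701457099/969955924457485872 ≈ -3.0398)
f/Z(2158) = -2948469362701457099/969955924457485872/(-650) = -2948469362701457099/969955924457485872*(-1/650) = 2948469362701457099/630471350897365816800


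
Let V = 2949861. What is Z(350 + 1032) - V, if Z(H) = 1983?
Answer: -2947878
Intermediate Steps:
Z(350 + 1032) - V = 1983 - 1*2949861 = 1983 - 2949861 = -2947878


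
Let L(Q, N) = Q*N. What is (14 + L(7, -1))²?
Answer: 49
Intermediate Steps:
L(Q, N) = N*Q
(14 + L(7, -1))² = (14 - 1*7)² = (14 - 7)² = 7² = 49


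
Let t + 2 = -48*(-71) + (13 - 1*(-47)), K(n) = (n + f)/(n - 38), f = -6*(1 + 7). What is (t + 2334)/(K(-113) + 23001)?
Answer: 109475/434164 ≈ 0.25215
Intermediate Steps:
f = -48 (f = -6*8 = -48)
K(n) = (-48 + n)/(-38 + n) (K(n) = (n - 48)/(n - 38) = (-48 + n)/(-38 + n))
t = 3466 (t = -2 + (-48*(-71) + (13 - 1*(-47))) = -2 + (3408 + (13 + 47)) = -2 + (3408 + 60) = -2 + 3468 = 3466)
(t + 2334)/(K(-113) + 23001) = (3466 + 2334)/((-48 - 113)/(-38 - 113) + 23001) = 5800/(-161/(-151) + 23001) = 5800/(-1/151*(-161) + 23001) = 5800/(161/151 + 23001) = 5800/(3473312/151) = 5800*(151/3473312) = 109475/434164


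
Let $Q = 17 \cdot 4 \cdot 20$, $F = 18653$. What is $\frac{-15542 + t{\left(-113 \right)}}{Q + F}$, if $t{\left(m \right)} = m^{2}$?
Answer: $- \frac{2773}{20013} \approx -0.13856$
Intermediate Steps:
$Q = 1360$ ($Q = 68 \cdot 20 = 1360$)
$\frac{-15542 + t{\left(-113 \right)}}{Q + F} = \frac{-15542 + \left(-113\right)^{2}}{1360 + 18653} = \frac{-15542 + 12769}{20013} = \left(-2773\right) \frac{1}{20013} = - \frac{2773}{20013}$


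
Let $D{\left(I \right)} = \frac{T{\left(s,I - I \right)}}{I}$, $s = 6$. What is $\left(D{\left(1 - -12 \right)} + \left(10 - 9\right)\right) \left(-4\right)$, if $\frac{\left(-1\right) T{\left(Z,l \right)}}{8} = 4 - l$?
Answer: $\frac{76}{13} \approx 5.8462$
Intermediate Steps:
$T{\left(Z,l \right)} = -32 + 8 l$ ($T{\left(Z,l \right)} = - 8 \left(4 - l\right) = -32 + 8 l$)
$D{\left(I \right)} = - \frac{32}{I}$ ($D{\left(I \right)} = \frac{-32 + 8 \left(I - I\right)}{I} = \frac{-32 + 8 \cdot 0}{I} = \frac{-32 + 0}{I} = - \frac{32}{I}$)
$\left(D{\left(1 - -12 \right)} + \left(10 - 9\right)\right) \left(-4\right) = \left(- \frac{32}{1 - -12} + \left(10 - 9\right)\right) \left(-4\right) = \left(- \frac{32}{1 + 12} + 1\right) \left(-4\right) = \left(- \frac{32}{13} + 1\right) \left(-4\right) = \left(- \frac{19}{13}\right) \left(-4\right) = \frac{76}{13}$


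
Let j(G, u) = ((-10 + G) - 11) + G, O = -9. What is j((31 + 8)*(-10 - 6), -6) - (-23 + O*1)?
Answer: -1237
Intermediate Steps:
j(G, u) = -21 + 2*G (j(G, u) = (-21 + G) + G = -21 + 2*G)
j((31 + 8)*(-10 - 6), -6) - (-23 + O*1) = (-21 + 2*((31 + 8)*(-10 - 6))) - (-23 - 9*1) = (-21 + 2*(39*(-16))) - (-23 - 9) = (-21 + 2*(-624)) - 1*(-32) = (-21 - 1248) + 32 = -1269 + 32 = -1237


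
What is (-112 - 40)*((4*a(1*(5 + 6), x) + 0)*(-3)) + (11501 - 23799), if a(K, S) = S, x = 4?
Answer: -5002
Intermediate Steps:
(-112 - 40)*((4*a(1*(5 + 6), x) + 0)*(-3)) + (11501 - 23799) = (-112 - 40)*((4*4 + 0)*(-3)) + (11501 - 23799) = -152*(16 + 0)*(-3) - 12298 = -2432*(-3) - 12298 = -152*(-48) - 12298 = 7296 - 12298 = -5002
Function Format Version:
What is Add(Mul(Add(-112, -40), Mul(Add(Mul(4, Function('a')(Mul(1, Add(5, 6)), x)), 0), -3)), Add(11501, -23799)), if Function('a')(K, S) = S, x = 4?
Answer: -5002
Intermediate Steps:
Add(Mul(Add(-112, -40), Mul(Add(Mul(4, Function('a')(Mul(1, Add(5, 6)), x)), 0), -3)), Add(11501, -23799)) = Add(Mul(Add(-112, -40), Mul(Add(Mul(4, 4), 0), -3)), Add(11501, -23799)) = Add(Mul(-152, Mul(Add(16, 0), -3)), -12298) = Add(Mul(-152, Mul(16, -3)), -12298) = Add(Mul(-152, -48), -12298) = Add(7296, -12298) = -5002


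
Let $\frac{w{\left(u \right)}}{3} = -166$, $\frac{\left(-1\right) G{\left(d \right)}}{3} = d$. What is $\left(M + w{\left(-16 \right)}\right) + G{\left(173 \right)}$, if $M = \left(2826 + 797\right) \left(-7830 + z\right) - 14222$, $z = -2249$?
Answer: $-36531456$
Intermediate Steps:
$G{\left(d \right)} = - 3 d$
$w{\left(u \right)} = -498$ ($w{\left(u \right)} = 3 \left(-166\right) = -498$)
$M = -36530439$ ($M = \left(2826 + 797\right) \left(-7830 - 2249\right) - 14222 = 3623 \left(-10079\right) - 14222 = -36516217 - 14222 = -36530439$)
$\left(M + w{\left(-16 \right)}\right) + G{\left(173 \right)} = \left(-36530439 - 498\right) - 519 = -36530937 - 519 = -36531456$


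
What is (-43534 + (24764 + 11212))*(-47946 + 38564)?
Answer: 70909156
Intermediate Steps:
(-43534 + (24764 + 11212))*(-47946 + 38564) = (-43534 + 35976)*(-9382) = -7558*(-9382) = 70909156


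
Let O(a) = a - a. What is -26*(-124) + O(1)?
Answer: 3224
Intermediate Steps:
O(a) = 0
-26*(-124) + O(1) = -26*(-124) + 0 = 3224 + 0 = 3224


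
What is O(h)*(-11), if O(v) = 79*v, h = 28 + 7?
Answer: -30415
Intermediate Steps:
h = 35
O(h)*(-11) = (79*35)*(-11) = 2765*(-11) = -30415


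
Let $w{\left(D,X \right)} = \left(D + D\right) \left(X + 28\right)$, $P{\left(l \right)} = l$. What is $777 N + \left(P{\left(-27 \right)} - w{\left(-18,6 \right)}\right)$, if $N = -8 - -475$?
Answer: $364056$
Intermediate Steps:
$N = 467$ ($N = -8 + 475 = 467$)
$w{\left(D,X \right)} = 2 D \left(28 + X\right)$
$777 N + \left(P{\left(-27 \right)} - w{\left(-18,6 \right)}\right) = 777 \cdot 467 - \left(27 + 2 \left(-18\right) \left(28 + 6\right)\right) = 362859 - \left(27 + 2 \left(-18\right) 34\right) = 362859 - -1197 = 362859 + \left(-27 + 1224\right) = 362859 + 1197 = 364056$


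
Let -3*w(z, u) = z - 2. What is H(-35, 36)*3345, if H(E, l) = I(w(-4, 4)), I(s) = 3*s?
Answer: 20070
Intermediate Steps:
w(z, u) = ⅔ - z/3 (w(z, u) = -(z - 2)/3 = -(-2 + z)/3 = ⅔ - z/3)
H(E, l) = 6 (H(E, l) = 3*(⅔ - ⅓*(-4)) = 3*(⅔ + 4/3) = 3*2 = 6)
H(-35, 36)*3345 = 6*3345 = 20070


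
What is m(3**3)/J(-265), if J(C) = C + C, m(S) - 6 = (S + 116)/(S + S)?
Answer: -467/28620 ≈ -0.016317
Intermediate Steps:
m(S) = 6 + (116 + S)/(2*S) (m(S) = 6 + (S + 116)/(S + S) = 6 + (116 + S)/((2*S)) = 6 + (116 + S)*(1/(2*S)) = 6 + (116 + S)/(2*S))
J(C) = 2*C
m(3**3)/J(-265) = (13/2 + 58/(3**3))/((2*(-265))) = (13/2 + 58/27)/(-530) = (13/2 + 58*(1/27))*(-1/530) = (13/2 + 58/27)*(-1/530) = (467/54)*(-1/530) = -467/28620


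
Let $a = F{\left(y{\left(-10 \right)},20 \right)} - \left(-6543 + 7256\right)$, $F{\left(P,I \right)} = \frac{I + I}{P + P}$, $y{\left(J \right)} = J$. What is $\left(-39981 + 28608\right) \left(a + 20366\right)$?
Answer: $-223490823$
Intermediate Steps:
$F{\left(P,I \right)} = \frac{I}{P}$ ($F{\left(P,I \right)} = \frac{2 I}{2 P} = 2 I \frac{1}{2 P} = \frac{I}{P}$)
$a = -715$ ($a = \frac{20}{-10} - \left(-6543 + 7256\right) = 20 \left(- \frac{1}{10}\right) - 713 = -2 - 713 = -715$)
$\left(-39981 + 28608\right) \left(a + 20366\right) = \left(-39981 + 28608\right) \left(-715 + 20366\right) = \left(-11373\right) 19651 = -223490823$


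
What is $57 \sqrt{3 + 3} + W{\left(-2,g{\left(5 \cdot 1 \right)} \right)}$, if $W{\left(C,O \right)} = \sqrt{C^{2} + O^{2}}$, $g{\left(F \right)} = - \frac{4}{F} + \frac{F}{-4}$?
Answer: $57 \sqrt{6} + \frac{\sqrt{3281}}{20} \approx 142.48$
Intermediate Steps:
$g{\left(F \right)} = - \frac{4}{F} - \frac{F}{4}$ ($g{\left(F \right)} = - \frac{4}{F} + F \left(- \frac{1}{4}\right) = - \frac{4}{F} - \frac{F}{4}$)
$57 \sqrt{3 + 3} + W{\left(-2,g{\left(5 \cdot 1 \right)} \right)} = 57 \sqrt{3 + 3} + \sqrt{\left(-2\right)^{2} + \left(- \frac{4}{5 \cdot 1} - \frac{5 \cdot 1}{4}\right)^{2}} = 57 \sqrt{6} + \sqrt{4 + \left(- \frac{4}{5} - \frac{5}{4}\right)^{2}} = 57 \sqrt{6} + \sqrt{4 + \left(- \frac{41}{20}\right)^{2}} = 57 \sqrt{6} + \sqrt{4 + \frac{1681}{400}} = 57 \sqrt{6} + \sqrt{\frac{3281}{400}} = 57 \sqrt{6} + \frac{\sqrt{3281}}{20}$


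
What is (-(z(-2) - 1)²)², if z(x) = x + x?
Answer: 625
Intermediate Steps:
z(x) = 2*x
(-(z(-2) - 1)²)² = (-(2*(-2) - 1)²)² = (-(-4 - 1)²)² = (-1*(-5)²)² = (-1*25)² = (-25)² = 625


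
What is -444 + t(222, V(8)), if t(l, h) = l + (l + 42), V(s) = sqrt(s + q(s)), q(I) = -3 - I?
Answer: 42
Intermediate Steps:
V(s) = I*sqrt(3) (V(s) = sqrt(s + (-3 - s)) = sqrt(-3) = I*sqrt(3))
t(l, h) = 42 + 2*l (t(l, h) = l + (42 + l) = 42 + 2*l)
-444 + t(222, V(8)) = -444 + (42 + 2*222) = -444 + (42 + 444) = -444 + 486 = 42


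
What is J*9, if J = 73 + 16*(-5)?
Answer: -63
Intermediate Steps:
J = -7 (J = 73 - 80 = -7)
J*9 = -7*9 = -63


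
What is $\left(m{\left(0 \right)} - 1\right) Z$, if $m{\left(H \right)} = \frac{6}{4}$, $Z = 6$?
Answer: $3$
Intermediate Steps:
$m{\left(H \right)} = \frac{3}{2}$ ($m{\left(H \right)} = 6 \cdot \frac{1}{4} = \frac{3}{2}$)
$\left(m{\left(0 \right)} - 1\right) Z = \left(\frac{3}{2} - 1\right) 6 = \frac{1}{2} \cdot 6 = 3$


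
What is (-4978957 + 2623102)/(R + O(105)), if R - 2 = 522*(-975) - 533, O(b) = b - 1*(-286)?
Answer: 471171/101818 ≈ 4.6276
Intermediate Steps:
O(b) = 286 + b (O(b) = b + 286 = 286 + b)
R = -509481 (R = 2 + (522*(-975) - 533) = 2 + (-508950 - 533) = 2 - 509483 = -509481)
(-4978957 + 2623102)/(R + O(105)) = (-4978957 + 2623102)/(-509481 + (286 + 105)) = -2355855/(-509481 + 391) = -2355855/(-509090) = -2355855*(-1/509090) = 471171/101818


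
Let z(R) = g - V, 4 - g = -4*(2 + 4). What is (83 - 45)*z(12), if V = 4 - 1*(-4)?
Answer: 760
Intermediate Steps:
g = 28 (g = 4 - (-4)*(2 + 4) = 4 - (-4)*6 = 4 - 1*(-24) = 4 + 24 = 28)
V = 8 (V = 4 + 4 = 8)
z(R) = 20 (z(R) = 28 - 1*8 = 28 - 8 = 20)
(83 - 45)*z(12) = (83 - 45)*20 = 38*20 = 760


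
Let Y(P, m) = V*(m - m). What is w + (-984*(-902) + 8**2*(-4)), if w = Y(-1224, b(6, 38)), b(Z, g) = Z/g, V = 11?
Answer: 887312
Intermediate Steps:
Y(P, m) = 0 (Y(P, m) = 11*(m - m) = 11*0 = 0)
w = 0
w + (-984*(-902) + 8**2*(-4)) = 0 + (-984*(-902) + 8**2*(-4)) = 0 + (887568 + 64*(-4)) = 0 + (887568 - 256) = 0 + 887312 = 887312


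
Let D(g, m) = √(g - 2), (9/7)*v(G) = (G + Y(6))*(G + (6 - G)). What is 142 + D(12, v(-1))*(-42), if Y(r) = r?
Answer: 142 - 42*√10 ≈ 9.1843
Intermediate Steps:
v(G) = 28 + 14*G/3 (v(G) = 7*((G + 6)*(G + (6 - G)))/9 = 7*((6 + G)*6)/9 = 7*(36 + 6*G)/9 = 28 + 14*G/3)
D(g, m) = √(-2 + g)
142 + D(12, v(-1))*(-42) = 142 + √(-2 + 12)*(-42) = 142 + √10*(-42) = 142 - 42*√10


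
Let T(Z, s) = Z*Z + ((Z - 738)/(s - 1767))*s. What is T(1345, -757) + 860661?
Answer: 6738746963/2524 ≈ 2.6699e+6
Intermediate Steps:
T(Z, s) = Z**2 + s*(-738 + Z)/(-1767 + s) (T(Z, s) = Z**2 + ((-738 + Z)/(-1767 + s))*s = Z**2 + s*(-738 + Z)/(-1767 + s))
T(1345, -757) + 860661 = (-1767*1345**2 - 738*(-757) + 1345*(-757) - 757*1345**2)/(-1767 - 757) + 860661 = (-1767*1809025 + 558666 - 1018165 - 757*1809025)/(-2524) + 860661 = -(-3196547175 + 558666 - 1018165 - 1369431925)/2524 + 860661 = -1/2524*(-4566438599) + 860661 = 4566438599/2524 + 860661 = 6738746963/2524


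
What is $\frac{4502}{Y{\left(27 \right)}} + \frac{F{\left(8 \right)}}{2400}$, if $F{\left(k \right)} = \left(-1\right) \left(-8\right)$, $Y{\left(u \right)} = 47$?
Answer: $\frac{1350647}{14100} \approx 95.791$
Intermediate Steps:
$F{\left(k \right)} = 8$
$\frac{4502}{Y{\left(27 \right)}} + \frac{F{\left(8 \right)}}{2400} = \frac{4502}{47} + \frac{8}{2400} = 4502 \cdot \frac{1}{47} + 8 \cdot \frac{1}{2400} = \frac{4502}{47} + \frac{1}{300} = \frac{1350647}{14100}$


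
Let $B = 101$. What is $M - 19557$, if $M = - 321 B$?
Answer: $-51978$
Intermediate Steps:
$M = -32421$ ($M = \left(-321\right) 101 = -32421$)
$M - 19557 = -32421 - 19557 = -51978$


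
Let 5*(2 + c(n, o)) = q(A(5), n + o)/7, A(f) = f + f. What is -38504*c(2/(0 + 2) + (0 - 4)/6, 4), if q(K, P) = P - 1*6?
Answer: 1655672/21 ≈ 78842.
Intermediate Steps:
A(f) = 2*f
q(K, P) = -6 + P (q(K, P) = P - 6 = -6 + P)
c(n, o) = -76/35 + n/35 + o/35 (c(n, o) = -2 + ((-6 + (n + o))/7)/5 = -2 + ((-6 + n + o)*(⅐))/5 = -2 + (-6/7 + n/7 + o/7)/5 = -2 + (-6/35 + n/35 + o/35) = -76/35 + n/35 + o/35)
-38504*c(2/(0 + 2) + (0 - 4)/6, 4) = -38504*(-76/35 + (2/(0 + 2) + (0 - 4)/6)/35 + (1/35)*4) = -38504*(-76/35 + (2/2 - 4*⅙)/35 + 4/35) = -38504*(-76/35 + (2*(½) - ⅔)/35 + 4/35) = -38504*(-76/35 + (1 - ⅔)/35 + 4/35) = -38504*(-76/35 + (1/35)*(⅓) + 4/35) = -38504*(-76/35 + 1/105 + 4/35) = -38504*(-43/21) = 1655672/21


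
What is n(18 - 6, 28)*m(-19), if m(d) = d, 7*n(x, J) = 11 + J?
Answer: -741/7 ≈ -105.86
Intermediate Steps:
n(x, J) = 11/7 + J/7 (n(x, J) = (11 + J)/7 = 11/7 + J/7)
n(18 - 6, 28)*m(-19) = (11/7 + (⅐)*28)*(-19) = (11/7 + 4)*(-19) = (39/7)*(-19) = -741/7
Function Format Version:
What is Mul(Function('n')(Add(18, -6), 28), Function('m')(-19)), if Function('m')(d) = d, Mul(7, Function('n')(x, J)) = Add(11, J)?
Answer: Rational(-741, 7) ≈ -105.86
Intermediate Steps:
Function('n')(x, J) = Add(Rational(11, 7), Mul(Rational(1, 7), J)) (Function('n')(x, J) = Mul(Rational(1, 7), Add(11, J)) = Add(Rational(11, 7), Mul(Rational(1, 7), J)))
Mul(Function('n')(Add(18, -6), 28), Function('m')(-19)) = Mul(Add(Rational(11, 7), Mul(Rational(1, 7), 28)), -19) = Mul(Add(Rational(11, 7), 4), -19) = Mul(Rational(39, 7), -19) = Rational(-741, 7)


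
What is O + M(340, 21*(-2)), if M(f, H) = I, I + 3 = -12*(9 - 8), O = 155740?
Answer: 155725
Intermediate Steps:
I = -15 (I = -3 - 12*(9 - 8) = -3 - 12*1 = -3 - 12 = -15)
M(f, H) = -15
O + M(340, 21*(-2)) = 155740 - 15 = 155725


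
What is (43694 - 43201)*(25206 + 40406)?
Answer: 32346716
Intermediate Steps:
(43694 - 43201)*(25206 + 40406) = 493*65612 = 32346716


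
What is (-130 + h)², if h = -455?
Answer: 342225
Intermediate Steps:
(-130 + h)² = (-130 - 455)² = (-585)² = 342225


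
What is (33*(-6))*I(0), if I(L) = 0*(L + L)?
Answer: 0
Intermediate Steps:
I(L) = 0 (I(L) = 0*(2*L) = 0)
(33*(-6))*I(0) = (33*(-6))*0 = -198*0 = 0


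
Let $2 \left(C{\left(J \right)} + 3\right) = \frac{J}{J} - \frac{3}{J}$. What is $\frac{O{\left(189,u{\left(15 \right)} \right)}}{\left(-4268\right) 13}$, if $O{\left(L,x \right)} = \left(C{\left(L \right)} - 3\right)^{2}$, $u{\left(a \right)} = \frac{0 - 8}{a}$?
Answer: $- \frac{120409}{220215996} \approx -0.00054678$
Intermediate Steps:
$u{\left(a \right)} = - \frac{8}{a}$
$C{\left(J \right)} = - \frac{5}{2} - \frac{3}{2 J}$ ($C{\left(J \right)} = -3 + \frac{\frac{J}{J} - \frac{3}{J}}{2} = -3 + \frac{1 - \frac{3}{J}}{2} = -3 + \left(\frac{1}{2} - \frac{3}{2 J}\right) = - \frac{5}{2} - \frac{3}{2 J}$)
$O{\left(L,x \right)} = \left(-3 + \frac{-3 - 5 L}{2 L}\right)^{2}$ ($O{\left(L,x \right)} = \left(\frac{-3 - 5 L}{2 L} - 3\right)^{2} = \left(-3 + \frac{-3 - 5 L}{2 L}\right)^{2}$)
$\frac{O{\left(189,u{\left(15 \right)} \right)}}{\left(-4268\right) 13} = \frac{\frac{1}{4} \cdot \frac{1}{35721} \left(3 + 11 \cdot 189\right)^{2}}{\left(-4268\right) 13} = \frac{\frac{1}{4} \cdot \frac{1}{35721} \left(3 + 2079\right)^{2}}{-55484} = \frac{1}{4} \cdot \frac{1}{35721} \cdot 2082^{2} \left(- \frac{1}{55484}\right) = \frac{1}{4} \cdot \frac{1}{35721} \cdot 4334724 \left(- \frac{1}{55484}\right) = \frac{120409}{3969} \left(- \frac{1}{55484}\right) = - \frac{120409}{220215996}$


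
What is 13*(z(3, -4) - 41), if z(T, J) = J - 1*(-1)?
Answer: -572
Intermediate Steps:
z(T, J) = 1 + J (z(T, J) = J + 1 = 1 + J)
13*(z(3, -4) - 41) = 13*((1 - 4) - 41) = 13*(-3 - 41) = 13*(-44) = -572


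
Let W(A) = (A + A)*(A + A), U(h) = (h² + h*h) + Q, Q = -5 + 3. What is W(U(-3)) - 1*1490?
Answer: -466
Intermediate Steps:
Q = -2
U(h) = -2 + 2*h² (U(h) = (h² + h*h) - 2 = (h² + h²) - 2 = 2*h² - 2 = -2 + 2*h²)
W(A) = 4*A² (W(A) = (2*A)*(2*A) = 4*A²)
W(U(-3)) - 1*1490 = 4*(-2 + 2*(-3)²)² - 1*1490 = 4*(-2 + 2*9)² - 1490 = 4*(-2 + 18)² - 1490 = 4*16² - 1490 = 4*256 - 1490 = 1024 - 1490 = -466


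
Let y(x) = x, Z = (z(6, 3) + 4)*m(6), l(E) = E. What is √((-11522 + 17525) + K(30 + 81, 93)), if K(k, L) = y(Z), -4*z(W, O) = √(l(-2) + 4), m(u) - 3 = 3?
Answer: √(24108 - 6*√2)/2 ≈ 77.620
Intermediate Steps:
m(u) = 6 (m(u) = 3 + 3 = 6)
z(W, O) = -√2/4 (z(W, O) = -√(-2 + 4)/4 = -√2/4)
Z = 24 - 3*√2/2 (Z = (-√2/4 + 4)*6 = (4 - √2/4)*6 = 24 - 3*√2/2 ≈ 21.879)
K(k, L) = 24 - 3*√2/2
√((-11522 + 17525) + K(30 + 81, 93)) = √((-11522 + 17525) + (24 - 3*√2/2)) = √(6003 + (24 - 3*√2/2)) = √(6027 - 3*√2/2)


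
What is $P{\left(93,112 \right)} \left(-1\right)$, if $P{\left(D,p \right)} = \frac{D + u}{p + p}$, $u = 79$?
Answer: $- \frac{43}{56} \approx -0.76786$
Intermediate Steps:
$P{\left(D,p \right)} = \frac{79 + D}{2 p}$ ($P{\left(D,p \right)} = \frac{D + 79}{p + p} = \frac{79 + D}{2 p}$)
$P{\left(93,112 \right)} \left(-1\right) = \frac{79 + 93}{2 \cdot 112} \left(-1\right) = \frac{1}{2} \cdot \frac{1}{112} \cdot 172 \left(-1\right) = \frac{43}{56} \left(-1\right) = - \frac{43}{56}$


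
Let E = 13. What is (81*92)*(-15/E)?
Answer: -111780/13 ≈ -8598.5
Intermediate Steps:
(81*92)*(-15/E) = (81*92)*(-15/13) = 7452*(-15*1/13) = 7452*(-15/13) = -111780/13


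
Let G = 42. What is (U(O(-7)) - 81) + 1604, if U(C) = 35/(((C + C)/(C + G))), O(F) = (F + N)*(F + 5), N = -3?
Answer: 6309/4 ≈ 1577.3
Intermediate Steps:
O(F) = (-3 + F)*(5 + F) (O(F) = (F - 3)*(F + 5) = (-3 + F)*(5 + F))
U(C) = 35*(42 + C)/(2*C) (U(C) = 35/(((C + C)/(C + 42))) = 35/(((2*C)/(42 + C))) = 35/((2*C/(42 + C))) = 35*((42 + C)/(2*C)) = 35*(42 + C)/(2*C))
(U(O(-7)) - 81) + 1604 = ((35/2 + 735/(-15 + (-7)² + 2*(-7))) - 81) + 1604 = ((35/2 + 735/(-15 + 49 - 14)) - 81) + 1604 = ((35/2 + 735/20) - 81) + 1604 = ((35/2 + 735*(1/20)) - 81) + 1604 = ((35/2 + 147/4) - 81) + 1604 = (217/4 - 81) + 1604 = -107/4 + 1604 = 6309/4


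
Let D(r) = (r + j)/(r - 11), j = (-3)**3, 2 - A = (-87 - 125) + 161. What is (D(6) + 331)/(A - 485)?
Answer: -419/540 ≈ -0.77593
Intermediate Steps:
A = 53 (A = 2 - ((-87 - 125) + 161) = 2 - (-212 + 161) = 2 - 1*(-51) = 2 + 51 = 53)
j = -27
D(r) = (-27 + r)/(-11 + r) (D(r) = (r - 27)/(r - 11) = (-27 + r)/(-11 + r))
(D(6) + 331)/(A - 485) = ((-27 + 6)/(-11 + 6) + 331)/(53 - 485) = (-21/(-5) + 331)/(-432) = (-1/5*(-21) + 331)*(-1/432) = (21/5 + 331)*(-1/432) = (1676/5)*(-1/432) = -419/540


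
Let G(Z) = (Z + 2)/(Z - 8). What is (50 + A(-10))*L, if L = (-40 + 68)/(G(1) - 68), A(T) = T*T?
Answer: -29400/479 ≈ -61.378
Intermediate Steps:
A(T) = T²
G(Z) = (2 + Z)/(-8 + Z)
L = -196/479 (L = (-40 + 68)/((2 + 1)/(-8 + 1) - 68) = 28/(3/(-7) - 68) = 28/(-⅐*3 - 68) = 28/(-3/7 - 68) = 28/(-479/7) = 28*(-7/479) = -196/479 ≈ -0.40919)
(50 + A(-10))*L = (50 + (-10)²)*(-196/479) = (50 + 100)*(-196/479) = 150*(-196/479) = -29400/479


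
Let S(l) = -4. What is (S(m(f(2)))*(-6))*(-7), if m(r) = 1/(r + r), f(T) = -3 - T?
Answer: -168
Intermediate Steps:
m(r) = 1/(2*r)
(S(m(f(2)))*(-6))*(-7) = -4*(-6)*(-7) = 24*(-7) = -168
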